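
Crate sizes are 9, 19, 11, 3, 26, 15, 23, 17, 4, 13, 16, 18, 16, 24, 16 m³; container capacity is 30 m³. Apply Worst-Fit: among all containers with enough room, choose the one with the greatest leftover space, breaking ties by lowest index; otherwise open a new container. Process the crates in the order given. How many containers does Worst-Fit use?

10

9 m³ → container 1 (remaining 21 m³)
19 m³ → container 1 (remaining 2 m³)
11 m³ → container 2 (remaining 19 m³)
3 m³ → container 2 (remaining 16 m³)
26 m³ → container 3 (remaining 4 m³)
15 m³ → container 2 (remaining 1 m³)
23 m³ → container 4 (remaining 7 m³)
17 m³ → container 5 (remaining 13 m³)
4 m³ → container 5 (remaining 9 m³)
13 m³ → container 6 (remaining 17 m³)
16 m³ → container 6 (remaining 1 m³)
18 m³ → container 7 (remaining 12 m³)
16 m³ → container 8 (remaining 14 m³)
24 m³ → container 9 (remaining 6 m³)
16 m³ → container 10 (remaining 14 m³)
Final containers: [9,19] [11,3,15] [26] [23] [17,4] [13,16] [18] [16] [24] [16].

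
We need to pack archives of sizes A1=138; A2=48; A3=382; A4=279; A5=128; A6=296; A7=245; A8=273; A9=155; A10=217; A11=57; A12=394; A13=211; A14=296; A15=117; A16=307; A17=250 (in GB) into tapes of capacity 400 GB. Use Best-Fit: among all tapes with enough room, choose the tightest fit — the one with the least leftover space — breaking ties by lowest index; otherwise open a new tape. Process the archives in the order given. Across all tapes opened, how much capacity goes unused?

1007

tape 1: place A1 (138 GB), 262 GB left
tape 1: place A2 (48 GB), 214 GB left
tape 2: place A3 (382 GB), 18 GB left
tape 3: place A4 (279 GB), 121 GB left
tape 1: place A5 (128 GB), 86 GB left
tape 4: place A6 (296 GB), 104 GB left
tape 5: place A7 (245 GB), 155 GB left
tape 6: place A8 (273 GB), 127 GB left
tape 5: place A9 (155 GB), 0 GB left
tape 7: place A10 (217 GB), 183 GB left
tape 1: place A11 (57 GB), 29 GB left
tape 8: place A12 (394 GB), 6 GB left
tape 9: place A13 (211 GB), 189 GB left
tape 10: place A14 (296 GB), 104 GB left
tape 3: place A15 (117 GB), 4 GB left
tape 11: place A16 (307 GB), 93 GB left
tape 12: place A17 (250 GB), 150 GB left
12 tapes × 400 GB = 4800 GB; used 3793 GB; unused 1007 GB.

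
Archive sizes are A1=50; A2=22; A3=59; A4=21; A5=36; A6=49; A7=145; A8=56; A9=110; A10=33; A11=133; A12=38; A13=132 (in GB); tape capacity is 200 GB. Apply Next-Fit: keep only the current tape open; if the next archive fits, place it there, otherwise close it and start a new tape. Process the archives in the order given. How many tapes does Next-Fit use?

A1 (50 GB) → tape 1 (remaining 150 GB)
A2 (22 GB) → tape 1 (remaining 128 GB)
A3 (59 GB) → tape 1 (remaining 69 GB)
A4 (21 GB) → tape 1 (remaining 48 GB)
A5 (36 GB) → tape 1 (remaining 12 GB)
A6 (49 GB) → tape 2 (remaining 151 GB)
A7 (145 GB) → tape 2 (remaining 6 GB)
A8 (56 GB) → tape 3 (remaining 144 GB)
A9 (110 GB) → tape 3 (remaining 34 GB)
A10 (33 GB) → tape 3 (remaining 1 GB)
A11 (133 GB) → tape 4 (remaining 67 GB)
A12 (38 GB) → tape 4 (remaining 29 GB)
A13 (132 GB) → tape 5 (remaining 68 GB)
Final tapes: [50,22,59,21,36] [49,145] [56,110,33] [133,38] [132].

5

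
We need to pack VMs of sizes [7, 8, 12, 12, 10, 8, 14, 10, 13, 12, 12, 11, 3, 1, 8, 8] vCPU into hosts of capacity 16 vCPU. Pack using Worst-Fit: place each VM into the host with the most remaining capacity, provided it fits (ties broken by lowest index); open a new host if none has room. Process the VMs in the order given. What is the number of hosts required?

12

host 1: place 7 vCPU, 9 vCPU left
host 1: place 8 vCPU, 1 vCPU left
host 2: place 12 vCPU, 4 vCPU left
host 3: place 12 vCPU, 4 vCPU left
host 4: place 10 vCPU, 6 vCPU left
host 5: place 8 vCPU, 8 vCPU left
host 6: place 14 vCPU, 2 vCPU left
host 7: place 10 vCPU, 6 vCPU left
host 8: place 13 vCPU, 3 vCPU left
host 9: place 12 vCPU, 4 vCPU left
host 10: place 12 vCPU, 4 vCPU left
host 11: place 11 vCPU, 5 vCPU left
host 5: place 3 vCPU, 5 vCPU left
host 4: place 1 vCPU, 5 vCPU left
host 12: place 8 vCPU, 8 vCPU left
host 12: place 8 vCPU, 0 vCPU left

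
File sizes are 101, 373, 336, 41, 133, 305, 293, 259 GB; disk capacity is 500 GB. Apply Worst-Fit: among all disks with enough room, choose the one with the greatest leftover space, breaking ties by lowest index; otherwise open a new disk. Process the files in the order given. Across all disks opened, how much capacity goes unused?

659

Put 101 GB in disk 1; 399 GB remain.
Put 373 GB in disk 1; 26 GB remain.
Put 336 GB in disk 2; 164 GB remain.
Put 41 GB in disk 2; 123 GB remain.
Put 133 GB in disk 3; 367 GB remain.
Put 305 GB in disk 3; 62 GB remain.
Put 293 GB in disk 4; 207 GB remain.
Put 259 GB in disk 5; 241 GB remain.
5 disks × 500 GB = 2500 GB; used 1841 GB; unused 659 GB.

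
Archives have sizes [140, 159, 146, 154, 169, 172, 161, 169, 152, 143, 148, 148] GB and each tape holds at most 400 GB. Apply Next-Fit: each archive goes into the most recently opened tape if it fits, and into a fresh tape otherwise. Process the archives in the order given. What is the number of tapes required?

140 GB → tape 1 (remaining 260 GB)
159 GB → tape 1 (remaining 101 GB)
146 GB → tape 2 (remaining 254 GB)
154 GB → tape 2 (remaining 100 GB)
169 GB → tape 3 (remaining 231 GB)
172 GB → tape 3 (remaining 59 GB)
161 GB → tape 4 (remaining 239 GB)
169 GB → tape 4 (remaining 70 GB)
152 GB → tape 5 (remaining 248 GB)
143 GB → tape 5 (remaining 105 GB)
148 GB → tape 6 (remaining 252 GB)
148 GB → tape 6 (remaining 104 GB)
Final tapes: [140,159] [146,154] [169,172] [161,169] [152,143] [148,148].

6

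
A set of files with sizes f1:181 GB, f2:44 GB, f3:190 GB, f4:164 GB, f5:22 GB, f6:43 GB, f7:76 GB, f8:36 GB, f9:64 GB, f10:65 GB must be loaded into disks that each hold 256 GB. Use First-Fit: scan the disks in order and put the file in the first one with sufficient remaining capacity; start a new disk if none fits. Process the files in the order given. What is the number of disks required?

4

disk 1: place f1 (181 GB), 75 GB left
disk 1: place f2 (44 GB), 31 GB left
disk 2: place f3 (190 GB), 66 GB left
disk 3: place f4 (164 GB), 92 GB left
disk 1: place f5 (22 GB), 9 GB left
disk 2: place f6 (43 GB), 23 GB left
disk 3: place f7 (76 GB), 16 GB left
disk 4: place f8 (36 GB), 220 GB left
disk 4: place f9 (64 GB), 156 GB left
disk 4: place f10 (65 GB), 91 GB left
Final disks: [181,44,22] [190,43] [164,76] [36,64,65].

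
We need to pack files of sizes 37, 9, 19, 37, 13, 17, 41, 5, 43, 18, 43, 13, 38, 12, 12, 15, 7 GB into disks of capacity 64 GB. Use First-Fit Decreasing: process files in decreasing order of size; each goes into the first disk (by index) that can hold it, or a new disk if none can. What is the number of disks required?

Sorted descending: 43, 43, 41, 38, 37, 37, 19, 18, 17, 15, 13, 13, 12, 12, 9, 7, 5.
43 GB → disk 1 (remaining 21 GB)
43 GB → disk 2 (remaining 21 GB)
41 GB → disk 3 (remaining 23 GB)
38 GB → disk 4 (remaining 26 GB)
37 GB → disk 5 (remaining 27 GB)
37 GB → disk 6 (remaining 27 GB)
19 GB → disk 1 (remaining 2 GB)
18 GB → disk 2 (remaining 3 GB)
17 GB → disk 3 (remaining 6 GB)
15 GB → disk 4 (remaining 11 GB)
13 GB → disk 5 (remaining 14 GB)
13 GB → disk 5 (remaining 1 GB)
12 GB → disk 6 (remaining 15 GB)
12 GB → disk 6 (remaining 3 GB)
9 GB → disk 4 (remaining 2 GB)
7 GB → disk 7 (remaining 57 GB)
5 GB → disk 3 (remaining 1 GB)

7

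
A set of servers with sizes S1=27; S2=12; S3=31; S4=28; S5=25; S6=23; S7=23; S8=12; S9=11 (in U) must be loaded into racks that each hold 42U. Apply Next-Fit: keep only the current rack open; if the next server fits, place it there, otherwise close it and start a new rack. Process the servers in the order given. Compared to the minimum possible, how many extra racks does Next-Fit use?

1

Next-Fit: [27,12] [31] [28] [25] [23] [23,12] [11] → 7 racks.
6 servers exceed 21U (half the capacity), and no two of those can share a rack, so at least 6 racks are needed.
An optimal packing achieves that bound: [31,11] [28,12] [27,12] [25] [23] [23] → 6 racks.
Excess: 7 − 6 = 1.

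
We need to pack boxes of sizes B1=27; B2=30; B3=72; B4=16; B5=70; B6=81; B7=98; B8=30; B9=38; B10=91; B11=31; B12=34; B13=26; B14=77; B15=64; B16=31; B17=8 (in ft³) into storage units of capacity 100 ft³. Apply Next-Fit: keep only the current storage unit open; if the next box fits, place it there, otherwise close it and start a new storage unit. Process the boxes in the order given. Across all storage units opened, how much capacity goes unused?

276

B1 (27 ft³) → storage unit 1 (remaining 73 ft³)
B2 (30 ft³) → storage unit 1 (remaining 43 ft³)
B3 (72 ft³) → storage unit 2 (remaining 28 ft³)
B4 (16 ft³) → storage unit 2 (remaining 12 ft³)
B5 (70 ft³) → storage unit 3 (remaining 30 ft³)
B6 (81 ft³) → storage unit 4 (remaining 19 ft³)
B7 (98 ft³) → storage unit 5 (remaining 2 ft³)
B8 (30 ft³) → storage unit 6 (remaining 70 ft³)
B9 (38 ft³) → storage unit 6 (remaining 32 ft³)
B10 (91 ft³) → storage unit 7 (remaining 9 ft³)
B11 (31 ft³) → storage unit 8 (remaining 69 ft³)
B12 (34 ft³) → storage unit 8 (remaining 35 ft³)
B13 (26 ft³) → storage unit 8 (remaining 9 ft³)
B14 (77 ft³) → storage unit 9 (remaining 23 ft³)
B15 (64 ft³) → storage unit 10 (remaining 36 ft³)
B16 (31 ft³) → storage unit 10 (remaining 5 ft³)
B17 (8 ft³) → storage unit 11 (remaining 92 ft³)
11 storage units × 100 ft³ = 1100 ft³; used 824 ft³; unused 276 ft³.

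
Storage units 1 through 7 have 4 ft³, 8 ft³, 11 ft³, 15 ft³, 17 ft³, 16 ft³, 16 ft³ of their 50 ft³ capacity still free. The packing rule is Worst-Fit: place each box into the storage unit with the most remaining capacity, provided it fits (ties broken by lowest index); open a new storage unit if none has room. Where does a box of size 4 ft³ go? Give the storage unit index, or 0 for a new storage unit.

5

Storage units with room: storage unit 1 (4 ft³), storage unit 2 (8 ft³), storage unit 3 (11 ft³), storage unit 4 (15 ft³), storage unit 5 (17 ft³), storage unit 6 (16 ft³), storage unit 7 (16 ft³).
Most room is storage unit 5 with 17 ft³ free.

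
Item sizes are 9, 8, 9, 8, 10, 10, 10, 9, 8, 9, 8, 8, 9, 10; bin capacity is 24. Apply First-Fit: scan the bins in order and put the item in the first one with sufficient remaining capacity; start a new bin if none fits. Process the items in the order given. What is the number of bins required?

9 → bin 1 (remaining 15)
8 → bin 1 (remaining 7)
9 → bin 2 (remaining 15)
8 → bin 2 (remaining 7)
10 → bin 3 (remaining 14)
10 → bin 3 (remaining 4)
10 → bin 4 (remaining 14)
9 → bin 4 (remaining 5)
8 → bin 5 (remaining 16)
9 → bin 5 (remaining 7)
8 → bin 6 (remaining 16)
8 → bin 6 (remaining 8)
9 → bin 7 (remaining 15)
10 → bin 7 (remaining 5)

7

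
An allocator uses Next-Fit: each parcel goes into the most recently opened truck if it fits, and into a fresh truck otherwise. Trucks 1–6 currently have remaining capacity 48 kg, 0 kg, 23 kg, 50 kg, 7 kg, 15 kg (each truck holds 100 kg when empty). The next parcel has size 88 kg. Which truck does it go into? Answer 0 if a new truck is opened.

Next-Fit only looks at truck 6, which has 15 kg free.
88 kg does not fit, so a new truck is opened.

0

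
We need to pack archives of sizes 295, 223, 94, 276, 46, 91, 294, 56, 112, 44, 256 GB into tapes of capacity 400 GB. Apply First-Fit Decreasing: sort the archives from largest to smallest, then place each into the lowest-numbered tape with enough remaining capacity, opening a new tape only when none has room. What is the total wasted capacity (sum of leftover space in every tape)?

213

Sorted descending: 295, 294, 276, 256, 223, 112, 94, 91, 56, 46, 44.
295 GB → tape 1 (remaining 105 GB)
294 GB → tape 2 (remaining 106 GB)
276 GB → tape 3 (remaining 124 GB)
256 GB → tape 4 (remaining 144 GB)
223 GB → tape 5 (remaining 177 GB)
112 GB → tape 3 (remaining 12 GB)
94 GB → tape 1 (remaining 11 GB)
91 GB → tape 2 (remaining 15 GB)
56 GB → tape 4 (remaining 88 GB)
46 GB → tape 4 (remaining 42 GB)
44 GB → tape 5 (remaining 133 GB)
5 tapes × 400 GB = 2000 GB; used 1787 GB; unused 213 GB.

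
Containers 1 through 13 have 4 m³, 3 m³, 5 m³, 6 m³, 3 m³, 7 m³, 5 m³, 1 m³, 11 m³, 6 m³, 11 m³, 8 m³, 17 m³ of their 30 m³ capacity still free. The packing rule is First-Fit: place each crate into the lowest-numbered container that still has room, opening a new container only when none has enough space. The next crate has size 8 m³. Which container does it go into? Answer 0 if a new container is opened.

9

Containers with room: container 9 (11 m³), container 11 (11 m³), container 12 (8 m³), container 13 (17 m³).
The first with room is container 9.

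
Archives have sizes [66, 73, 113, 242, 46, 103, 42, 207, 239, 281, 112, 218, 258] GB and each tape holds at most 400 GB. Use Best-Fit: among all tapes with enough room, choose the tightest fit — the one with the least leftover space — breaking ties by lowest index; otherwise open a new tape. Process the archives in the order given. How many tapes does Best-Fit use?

7

66 GB → tape 1 (remaining 334 GB)
73 GB → tape 1 (remaining 261 GB)
113 GB → tape 1 (remaining 148 GB)
242 GB → tape 2 (remaining 158 GB)
46 GB → tape 1 (remaining 102 GB)
103 GB → tape 2 (remaining 55 GB)
42 GB → tape 2 (remaining 13 GB)
207 GB → tape 3 (remaining 193 GB)
239 GB → tape 4 (remaining 161 GB)
281 GB → tape 5 (remaining 119 GB)
112 GB → tape 5 (remaining 7 GB)
218 GB → tape 6 (remaining 182 GB)
258 GB → tape 7 (remaining 142 GB)
Final tapes: [66,73,113,46] [242,103,42] [207] [239] [281,112] [218] [258].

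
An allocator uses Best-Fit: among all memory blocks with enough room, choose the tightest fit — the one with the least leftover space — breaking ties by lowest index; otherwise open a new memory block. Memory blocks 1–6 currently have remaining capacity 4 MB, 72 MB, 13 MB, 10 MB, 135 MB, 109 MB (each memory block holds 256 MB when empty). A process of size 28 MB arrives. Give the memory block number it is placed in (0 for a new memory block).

Memory blocks with room: memory block 2 (72 MB), memory block 5 (135 MB), memory block 6 (109 MB).
Tightest fit is memory block 2 with 72 MB free.

2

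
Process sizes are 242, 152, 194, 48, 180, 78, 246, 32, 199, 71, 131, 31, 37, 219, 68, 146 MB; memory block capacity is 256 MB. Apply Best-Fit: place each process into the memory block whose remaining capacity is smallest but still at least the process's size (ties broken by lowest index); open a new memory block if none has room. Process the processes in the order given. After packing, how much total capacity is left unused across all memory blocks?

230

memory block 1: place 242 MB, 14 MB left
memory block 2: place 152 MB, 104 MB left
memory block 3: place 194 MB, 62 MB left
memory block 3: place 48 MB, 14 MB left
memory block 4: place 180 MB, 76 MB left
memory block 2: place 78 MB, 26 MB left
memory block 5: place 246 MB, 10 MB left
memory block 4: place 32 MB, 44 MB left
memory block 6: place 199 MB, 57 MB left
memory block 7: place 71 MB, 185 MB left
memory block 7: place 131 MB, 54 MB left
memory block 4: place 31 MB, 13 MB left
memory block 7: place 37 MB, 17 MB left
memory block 8: place 219 MB, 37 MB left
memory block 9: place 68 MB, 188 MB left
memory block 9: place 146 MB, 42 MB left
9 memory blocks × 256 MB = 2304 MB; used 2074 MB; unused 230 MB.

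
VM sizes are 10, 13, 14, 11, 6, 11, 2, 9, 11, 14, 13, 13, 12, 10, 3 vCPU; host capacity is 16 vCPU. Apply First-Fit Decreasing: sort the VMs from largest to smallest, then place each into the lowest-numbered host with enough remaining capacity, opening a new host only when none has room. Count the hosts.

Sorted descending: 14, 14, 13, 13, 13, 12, 11, 11, 11, 10, 10, 9, 6, 3, 2.
Put 14 vCPU in host 1; 2 vCPU remain.
Put 14 vCPU in host 2; 2 vCPU remain.
Put 13 vCPU in host 3; 3 vCPU remain.
Put 13 vCPU in host 4; 3 vCPU remain.
Put 13 vCPU in host 5; 3 vCPU remain.
Put 12 vCPU in host 6; 4 vCPU remain.
Put 11 vCPU in host 7; 5 vCPU remain.
Put 11 vCPU in host 8; 5 vCPU remain.
Put 11 vCPU in host 9; 5 vCPU remain.
Put 10 vCPU in host 10; 6 vCPU remain.
Put 10 vCPU in host 11; 6 vCPU remain.
Put 9 vCPU in host 12; 7 vCPU remain.
Put 6 vCPU in host 10; 0 vCPU remain.
Put 3 vCPU in host 3; 0 vCPU remain.
Put 2 vCPU in host 1; 0 vCPU remain.

12 hosts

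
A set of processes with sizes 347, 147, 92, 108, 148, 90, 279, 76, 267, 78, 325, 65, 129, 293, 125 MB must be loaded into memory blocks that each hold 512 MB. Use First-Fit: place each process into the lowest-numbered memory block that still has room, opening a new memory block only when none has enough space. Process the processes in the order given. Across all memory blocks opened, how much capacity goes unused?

memory block 1: place 347 MB, 165 MB left
memory block 1: place 147 MB, 18 MB left
memory block 2: place 92 MB, 420 MB left
memory block 2: place 108 MB, 312 MB left
memory block 2: place 148 MB, 164 MB left
memory block 2: place 90 MB, 74 MB left
memory block 3: place 279 MB, 233 MB left
memory block 3: place 76 MB, 157 MB left
memory block 4: place 267 MB, 245 MB left
memory block 3: place 78 MB, 79 MB left
memory block 5: place 325 MB, 187 MB left
memory block 2: place 65 MB, 9 MB left
memory block 4: place 129 MB, 116 MB left
memory block 6: place 293 MB, 219 MB left
memory block 5: place 125 MB, 62 MB left
6 memory blocks × 512 MB = 3072 MB; used 2569 MB; unused 503 MB.

503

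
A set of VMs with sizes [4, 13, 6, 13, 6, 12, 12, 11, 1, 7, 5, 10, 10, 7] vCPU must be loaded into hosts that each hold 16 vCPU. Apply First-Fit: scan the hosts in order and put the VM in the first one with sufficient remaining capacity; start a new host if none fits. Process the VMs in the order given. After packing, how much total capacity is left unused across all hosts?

host 1: place 4 vCPU, 12 vCPU left
host 2: place 13 vCPU, 3 vCPU left
host 1: place 6 vCPU, 6 vCPU left
host 3: place 13 vCPU, 3 vCPU left
host 1: place 6 vCPU, 0 vCPU left
host 4: place 12 vCPU, 4 vCPU left
host 5: place 12 vCPU, 4 vCPU left
host 6: place 11 vCPU, 5 vCPU left
host 2: place 1 vCPU, 2 vCPU left
host 7: place 7 vCPU, 9 vCPU left
host 6: place 5 vCPU, 0 vCPU left
host 8: place 10 vCPU, 6 vCPU left
host 9: place 10 vCPU, 6 vCPU left
host 7: place 7 vCPU, 2 vCPU left
9 hosts × 16 vCPU = 144 vCPU; used 117 vCPU; unused 27 vCPU.

27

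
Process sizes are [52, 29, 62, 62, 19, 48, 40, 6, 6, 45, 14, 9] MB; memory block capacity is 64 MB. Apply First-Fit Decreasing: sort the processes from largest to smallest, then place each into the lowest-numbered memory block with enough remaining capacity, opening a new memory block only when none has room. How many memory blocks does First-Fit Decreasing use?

Sorted descending: 62, 62, 52, 48, 45, 40, 29, 19, 14, 9, 6, 6.
memory block 1: place 62 MB, 2 MB left
memory block 2: place 62 MB, 2 MB left
memory block 3: place 52 MB, 12 MB left
memory block 4: place 48 MB, 16 MB left
memory block 5: place 45 MB, 19 MB left
memory block 6: place 40 MB, 24 MB left
memory block 7: place 29 MB, 35 MB left
memory block 5: place 19 MB, 0 MB left
memory block 4: place 14 MB, 2 MB left
memory block 3: place 9 MB, 3 MB left
memory block 6: place 6 MB, 18 MB left
memory block 6: place 6 MB, 12 MB left

7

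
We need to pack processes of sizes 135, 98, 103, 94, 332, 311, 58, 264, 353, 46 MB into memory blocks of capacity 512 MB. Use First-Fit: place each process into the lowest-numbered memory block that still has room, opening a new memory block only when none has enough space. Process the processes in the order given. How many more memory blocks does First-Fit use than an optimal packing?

First-Fit: [135,98,103,94,58] [332,46] [311] [264] [353] → 5 memory blocks.
Total size 1794 MB; any packing needs at least ⌈1794/512⌉ = 4 memory blocks.
An optimal packing achieves that bound: [353,135] [332,103,58] [311,98,94] [264,46] → 4 memory blocks.
Excess: 5 − 4 = 1.

1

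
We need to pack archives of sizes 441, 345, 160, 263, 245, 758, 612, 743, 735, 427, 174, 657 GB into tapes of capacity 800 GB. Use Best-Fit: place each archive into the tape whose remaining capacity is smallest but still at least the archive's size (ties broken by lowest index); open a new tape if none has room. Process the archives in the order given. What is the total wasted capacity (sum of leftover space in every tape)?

840

441 GB → tape 1 (remaining 359 GB)
345 GB → tape 1 (remaining 14 GB)
160 GB → tape 2 (remaining 640 GB)
263 GB → tape 2 (remaining 377 GB)
245 GB → tape 2 (remaining 132 GB)
758 GB → tape 3 (remaining 42 GB)
612 GB → tape 4 (remaining 188 GB)
743 GB → tape 5 (remaining 57 GB)
735 GB → tape 6 (remaining 65 GB)
427 GB → tape 7 (remaining 373 GB)
174 GB → tape 4 (remaining 14 GB)
657 GB → tape 8 (remaining 143 GB)
8 tapes × 800 GB = 6400 GB; used 5560 GB; unused 840 GB.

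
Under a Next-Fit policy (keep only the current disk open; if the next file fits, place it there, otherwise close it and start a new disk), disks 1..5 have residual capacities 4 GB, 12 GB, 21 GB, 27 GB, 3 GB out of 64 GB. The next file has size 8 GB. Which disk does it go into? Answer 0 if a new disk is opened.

0

Next-Fit only looks at disk 5, which has 3 GB free.
8 GB does not fit, so a new disk is opened.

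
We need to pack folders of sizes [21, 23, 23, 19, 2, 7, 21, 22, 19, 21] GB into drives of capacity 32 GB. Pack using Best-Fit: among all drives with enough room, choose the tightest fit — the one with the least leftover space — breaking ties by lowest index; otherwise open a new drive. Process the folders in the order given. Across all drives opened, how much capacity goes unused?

78

21 GB → drive 1 (remaining 11 GB)
23 GB → drive 2 (remaining 9 GB)
23 GB → drive 3 (remaining 9 GB)
19 GB → drive 4 (remaining 13 GB)
2 GB → drive 2 (remaining 7 GB)
7 GB → drive 2 (remaining 0 GB)
21 GB → drive 5 (remaining 11 GB)
22 GB → drive 6 (remaining 10 GB)
19 GB → drive 7 (remaining 13 GB)
21 GB → drive 8 (remaining 11 GB)
8 drives × 32 GB = 256 GB; used 178 GB; unused 78 GB.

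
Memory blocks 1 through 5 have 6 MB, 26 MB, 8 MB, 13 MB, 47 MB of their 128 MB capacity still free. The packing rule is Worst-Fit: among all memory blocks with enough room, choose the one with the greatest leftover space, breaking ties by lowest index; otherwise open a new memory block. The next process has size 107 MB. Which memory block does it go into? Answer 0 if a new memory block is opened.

0

No memory block has ≥ 107 MB free, so a new memory block is opened.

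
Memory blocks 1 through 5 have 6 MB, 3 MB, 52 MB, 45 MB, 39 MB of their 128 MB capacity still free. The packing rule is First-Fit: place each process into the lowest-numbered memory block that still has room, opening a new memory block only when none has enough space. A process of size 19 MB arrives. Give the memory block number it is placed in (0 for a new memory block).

3

Memory blocks with room: memory block 3 (52 MB), memory block 4 (45 MB), memory block 5 (39 MB).
The first with room is memory block 3.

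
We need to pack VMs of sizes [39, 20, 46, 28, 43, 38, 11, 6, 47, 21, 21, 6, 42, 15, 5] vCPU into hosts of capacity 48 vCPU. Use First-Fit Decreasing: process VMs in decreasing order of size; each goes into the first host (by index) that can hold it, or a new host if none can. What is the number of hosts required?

Sorted descending: 47, 46, 43, 42, 39, 38, 28, 21, 21, 20, 15, 11, 6, 6, 5.
47 vCPU → host 1 (remaining 1 vCPU)
46 vCPU → host 2 (remaining 2 vCPU)
43 vCPU → host 3 (remaining 5 vCPU)
42 vCPU → host 4 (remaining 6 vCPU)
39 vCPU → host 5 (remaining 9 vCPU)
38 vCPU → host 6 (remaining 10 vCPU)
28 vCPU → host 7 (remaining 20 vCPU)
21 vCPU → host 8 (remaining 27 vCPU)
21 vCPU → host 8 (remaining 6 vCPU)
20 vCPU → host 7 (remaining 0 vCPU)
15 vCPU → host 9 (remaining 33 vCPU)
11 vCPU → host 9 (remaining 22 vCPU)
6 vCPU → host 4 (remaining 0 vCPU)
6 vCPU → host 5 (remaining 3 vCPU)
5 vCPU → host 3 (remaining 0 vCPU)
Final hosts: [47] [46] [43,5] [42,6] [39,6] [38] [28,20] [21,21] [15,11].

9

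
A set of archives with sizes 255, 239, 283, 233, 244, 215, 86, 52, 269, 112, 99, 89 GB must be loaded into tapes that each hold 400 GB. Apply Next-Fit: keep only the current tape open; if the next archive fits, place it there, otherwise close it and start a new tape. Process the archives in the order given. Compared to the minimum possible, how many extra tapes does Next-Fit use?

Next-Fit: [255] [239] [283] [233] [244] [215,86,52] [269,112] [99,89] → 8 tapes.
7 archives exceed 200 GB (half the capacity), and no two of those can share a tape, so at least 7 tapes are needed.
An optimal packing achieves that bound: [283,112] [269,99] [255,89,52] [244,86] [239] [233] [215] → 7 tapes.
Excess: 8 − 7 = 1.

1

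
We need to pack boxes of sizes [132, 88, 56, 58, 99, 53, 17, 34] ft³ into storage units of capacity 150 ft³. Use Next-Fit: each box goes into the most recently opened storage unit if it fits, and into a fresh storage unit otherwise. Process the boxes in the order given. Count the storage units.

5 storage units

Put 132 ft³ in storage unit 1; 18 ft³ remain.
Put 88 ft³ in storage unit 2; 62 ft³ remain.
Put 56 ft³ in storage unit 2; 6 ft³ remain.
Put 58 ft³ in storage unit 3; 92 ft³ remain.
Put 99 ft³ in storage unit 4; 51 ft³ remain.
Put 53 ft³ in storage unit 5; 97 ft³ remain.
Put 17 ft³ in storage unit 5; 80 ft³ remain.
Put 34 ft³ in storage unit 5; 46 ft³ remain.
Final storage units: [132] [88,56] [58] [99] [53,17,34].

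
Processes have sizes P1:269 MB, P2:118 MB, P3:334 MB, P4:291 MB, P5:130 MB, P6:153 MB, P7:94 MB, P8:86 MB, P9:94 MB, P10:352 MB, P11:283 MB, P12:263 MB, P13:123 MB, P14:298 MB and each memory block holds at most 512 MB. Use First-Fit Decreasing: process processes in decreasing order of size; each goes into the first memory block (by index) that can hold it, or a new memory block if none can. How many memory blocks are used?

7 memory blocks

Sorted descending: 352, 334, 298, 291, 283, 269, 263, 153, 130, 123, 118, 94, 94, 86.
352 MB → memory block 1 (remaining 160 MB)
334 MB → memory block 2 (remaining 178 MB)
298 MB → memory block 3 (remaining 214 MB)
291 MB → memory block 4 (remaining 221 MB)
283 MB → memory block 5 (remaining 229 MB)
269 MB → memory block 6 (remaining 243 MB)
263 MB → memory block 7 (remaining 249 MB)
153 MB → memory block 1 (remaining 7 MB)
130 MB → memory block 2 (remaining 48 MB)
123 MB → memory block 3 (remaining 91 MB)
118 MB → memory block 4 (remaining 103 MB)
94 MB → memory block 4 (remaining 9 MB)
94 MB → memory block 5 (remaining 135 MB)
86 MB → memory block 3 (remaining 5 MB)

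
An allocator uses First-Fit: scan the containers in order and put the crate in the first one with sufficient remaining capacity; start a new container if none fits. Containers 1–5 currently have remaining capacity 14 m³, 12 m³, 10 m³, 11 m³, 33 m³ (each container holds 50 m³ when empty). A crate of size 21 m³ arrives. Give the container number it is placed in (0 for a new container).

5

Containers with room: container 5 (33 m³).
The first with room is container 5.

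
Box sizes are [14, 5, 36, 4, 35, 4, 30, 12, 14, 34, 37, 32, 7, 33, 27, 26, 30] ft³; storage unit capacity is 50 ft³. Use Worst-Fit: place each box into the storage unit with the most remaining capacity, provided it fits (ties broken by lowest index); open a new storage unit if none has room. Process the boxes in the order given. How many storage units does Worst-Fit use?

Put 14 ft³ in storage unit 1; 36 ft³ remain.
Put 5 ft³ in storage unit 1; 31 ft³ remain.
Put 36 ft³ in storage unit 2; 14 ft³ remain.
Put 4 ft³ in storage unit 1; 27 ft³ remain.
Put 35 ft³ in storage unit 3; 15 ft³ remain.
Put 4 ft³ in storage unit 1; 23 ft³ remain.
Put 30 ft³ in storage unit 4; 20 ft³ remain.
Put 12 ft³ in storage unit 1; 11 ft³ remain.
Put 14 ft³ in storage unit 4; 6 ft³ remain.
Put 34 ft³ in storage unit 5; 16 ft³ remain.
Put 37 ft³ in storage unit 6; 13 ft³ remain.
Put 32 ft³ in storage unit 7; 18 ft³ remain.
Put 7 ft³ in storage unit 7; 11 ft³ remain.
Put 33 ft³ in storage unit 8; 17 ft³ remain.
Put 27 ft³ in storage unit 9; 23 ft³ remain.
Put 26 ft³ in storage unit 10; 24 ft³ remain.
Put 30 ft³ in storage unit 11; 20 ft³ remain.

11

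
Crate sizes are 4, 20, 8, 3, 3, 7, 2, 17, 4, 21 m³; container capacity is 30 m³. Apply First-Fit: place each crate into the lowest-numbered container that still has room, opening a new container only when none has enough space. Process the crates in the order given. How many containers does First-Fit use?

4 m³ → container 1 (remaining 26 m³)
20 m³ → container 1 (remaining 6 m³)
8 m³ → container 2 (remaining 22 m³)
3 m³ → container 1 (remaining 3 m³)
3 m³ → container 1 (remaining 0 m³)
7 m³ → container 2 (remaining 15 m³)
2 m³ → container 2 (remaining 13 m³)
17 m³ → container 3 (remaining 13 m³)
4 m³ → container 2 (remaining 9 m³)
21 m³ → container 4 (remaining 9 m³)
Final containers: [4,20,3,3] [8,7,2,4] [17] [21].

4 containers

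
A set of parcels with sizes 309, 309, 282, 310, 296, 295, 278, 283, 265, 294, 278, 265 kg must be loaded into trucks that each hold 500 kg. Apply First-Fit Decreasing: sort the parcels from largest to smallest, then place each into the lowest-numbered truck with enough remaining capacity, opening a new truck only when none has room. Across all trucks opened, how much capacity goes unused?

Sorted descending: 310, 309, 309, 296, 295, 294, 283, 282, 278, 278, 265, 265.
Put 310 kg in truck 1; 190 kg remain.
Put 309 kg in truck 2; 191 kg remain.
Put 309 kg in truck 3; 191 kg remain.
Put 296 kg in truck 4; 204 kg remain.
Put 295 kg in truck 5; 205 kg remain.
Put 294 kg in truck 6; 206 kg remain.
Put 283 kg in truck 7; 217 kg remain.
Put 282 kg in truck 8; 218 kg remain.
Put 278 kg in truck 9; 222 kg remain.
Put 278 kg in truck 10; 222 kg remain.
Put 265 kg in truck 11; 235 kg remain.
Put 265 kg in truck 12; 235 kg remain.
12 trucks × 500 kg = 6000 kg; used 3464 kg; unused 2536 kg.

2536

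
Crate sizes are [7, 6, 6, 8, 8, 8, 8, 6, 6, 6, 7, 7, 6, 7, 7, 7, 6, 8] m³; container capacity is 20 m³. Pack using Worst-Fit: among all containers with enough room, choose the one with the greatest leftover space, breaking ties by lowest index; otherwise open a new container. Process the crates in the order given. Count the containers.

7 m³ → container 1 (remaining 13 m³)
6 m³ → container 1 (remaining 7 m³)
6 m³ → container 1 (remaining 1 m³)
8 m³ → container 2 (remaining 12 m³)
8 m³ → container 2 (remaining 4 m³)
8 m³ → container 3 (remaining 12 m³)
8 m³ → container 3 (remaining 4 m³)
6 m³ → container 4 (remaining 14 m³)
6 m³ → container 4 (remaining 8 m³)
6 m³ → container 4 (remaining 2 m³)
7 m³ → container 5 (remaining 13 m³)
7 m³ → container 5 (remaining 6 m³)
6 m³ → container 5 (remaining 0 m³)
7 m³ → container 6 (remaining 13 m³)
7 m³ → container 6 (remaining 6 m³)
7 m³ → container 7 (remaining 13 m³)
6 m³ → container 7 (remaining 7 m³)
8 m³ → container 8 (remaining 12 m³)
Final containers: [7,6,6] [8,8] [8,8] [6,6,6] [7,7,6] [7,7] [7,6] [8].

8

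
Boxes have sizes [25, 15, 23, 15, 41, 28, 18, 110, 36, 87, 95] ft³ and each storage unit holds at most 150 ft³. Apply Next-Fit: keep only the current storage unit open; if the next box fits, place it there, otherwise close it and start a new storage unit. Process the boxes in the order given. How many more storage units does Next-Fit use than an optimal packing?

Next-Fit: [25,15,23,15,41,28] [18,110] [36,87] [95] → 4 storage units.
Total size 493 ft³; any packing needs at least ⌈493/150⌉ = 4 storage units.
So 4 is already optimal.

0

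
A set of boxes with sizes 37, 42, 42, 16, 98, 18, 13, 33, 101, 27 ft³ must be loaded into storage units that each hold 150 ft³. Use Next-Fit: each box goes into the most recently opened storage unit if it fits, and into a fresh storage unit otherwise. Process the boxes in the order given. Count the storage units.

4 storage units

Put 37 ft³ in storage unit 1; 113 ft³ remain.
Put 42 ft³ in storage unit 1; 71 ft³ remain.
Put 42 ft³ in storage unit 1; 29 ft³ remain.
Put 16 ft³ in storage unit 1; 13 ft³ remain.
Put 98 ft³ in storage unit 2; 52 ft³ remain.
Put 18 ft³ in storage unit 2; 34 ft³ remain.
Put 13 ft³ in storage unit 2; 21 ft³ remain.
Put 33 ft³ in storage unit 3; 117 ft³ remain.
Put 101 ft³ in storage unit 3; 16 ft³ remain.
Put 27 ft³ in storage unit 4; 123 ft³ remain.
Final storage units: [37,42,42,16] [98,18,13] [33,101] [27].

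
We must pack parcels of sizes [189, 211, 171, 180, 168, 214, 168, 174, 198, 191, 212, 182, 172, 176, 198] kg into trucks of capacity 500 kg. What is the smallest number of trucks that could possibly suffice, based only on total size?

6

Total size = 189 + 211 + 171 + 180 + 168 + 214 + 168 + 174 + 198 + 191 + 212 + 182 + 172 + 176 + 198 = 2804 kg.
⌈2804 / 500⌉ = 6.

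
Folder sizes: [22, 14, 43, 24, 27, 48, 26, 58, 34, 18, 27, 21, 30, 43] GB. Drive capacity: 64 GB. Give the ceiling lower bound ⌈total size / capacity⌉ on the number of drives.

Total size = 22 + 14 + 43 + 24 + 27 + 48 + 26 + 58 + 34 + 18 + 27 + 21 + 30 + 43 = 435 GB.
⌈435 / 64⌉ = 7.

7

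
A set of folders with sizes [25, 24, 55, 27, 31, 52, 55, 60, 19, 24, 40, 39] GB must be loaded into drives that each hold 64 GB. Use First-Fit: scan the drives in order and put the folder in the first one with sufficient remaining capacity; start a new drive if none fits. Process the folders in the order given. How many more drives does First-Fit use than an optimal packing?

1

First-Fit: [25,24] [55] [27,31] [52] [55] [60] [19,24] [40] [39] → 9 drives.
Total size 451 GB; any packing needs at least ⌈451/64⌉ = 8 drives.
An optimal packing achieves that bound: [60] [55] [55] [52] [40,24] [39,25] [31,27] [24,19] → 8 drives.
Excess: 9 − 8 = 1.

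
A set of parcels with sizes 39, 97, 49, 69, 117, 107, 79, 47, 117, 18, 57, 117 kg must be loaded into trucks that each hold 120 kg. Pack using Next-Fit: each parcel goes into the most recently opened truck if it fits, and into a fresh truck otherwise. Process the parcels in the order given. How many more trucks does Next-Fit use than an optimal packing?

2

Next-Fit: [39] [97] [49,69] [117] [107] [79] [47] [117] [18,57] [117] → 10 trucks.
Total size 913 kg; any packing needs at least ⌈913/120⌉ = 8 trucks.
An optimal packing achieves that bound: [117] [117] [117] [107] [97,18] [79,39] [69,49] [57,47] → 8 trucks.
Excess: 10 − 8 = 2.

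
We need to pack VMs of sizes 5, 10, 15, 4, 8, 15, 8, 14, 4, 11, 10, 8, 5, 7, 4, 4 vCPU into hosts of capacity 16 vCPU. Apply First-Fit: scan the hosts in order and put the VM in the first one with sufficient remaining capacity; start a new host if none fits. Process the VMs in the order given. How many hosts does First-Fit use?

host 1: place 5 vCPU, 11 vCPU left
host 1: place 10 vCPU, 1 vCPU left
host 2: place 15 vCPU, 1 vCPU left
host 3: place 4 vCPU, 12 vCPU left
host 3: place 8 vCPU, 4 vCPU left
host 4: place 15 vCPU, 1 vCPU left
host 5: place 8 vCPU, 8 vCPU left
host 6: place 14 vCPU, 2 vCPU left
host 3: place 4 vCPU, 0 vCPU left
host 7: place 11 vCPU, 5 vCPU left
host 8: place 10 vCPU, 6 vCPU left
host 5: place 8 vCPU, 0 vCPU left
host 7: place 5 vCPU, 0 vCPU left
host 9: place 7 vCPU, 9 vCPU left
host 8: place 4 vCPU, 2 vCPU left
host 9: place 4 vCPU, 5 vCPU left

9 hosts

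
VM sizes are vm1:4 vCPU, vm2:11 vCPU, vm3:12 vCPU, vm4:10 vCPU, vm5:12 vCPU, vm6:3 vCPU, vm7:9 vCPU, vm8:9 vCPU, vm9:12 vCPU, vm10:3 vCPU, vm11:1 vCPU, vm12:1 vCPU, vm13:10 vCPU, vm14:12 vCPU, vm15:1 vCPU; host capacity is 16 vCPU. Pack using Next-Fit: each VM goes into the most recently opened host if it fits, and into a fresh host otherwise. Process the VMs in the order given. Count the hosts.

9

Put vm1 (4 vCPU) in host 1; 12 vCPU remain.
Put vm2 (11 vCPU) in host 1; 1 vCPU remain.
Put vm3 (12 vCPU) in host 2; 4 vCPU remain.
Put vm4 (10 vCPU) in host 3; 6 vCPU remain.
Put vm5 (12 vCPU) in host 4; 4 vCPU remain.
Put vm6 (3 vCPU) in host 4; 1 vCPU remain.
Put vm7 (9 vCPU) in host 5; 7 vCPU remain.
Put vm8 (9 vCPU) in host 6; 7 vCPU remain.
Put vm9 (12 vCPU) in host 7; 4 vCPU remain.
Put vm10 (3 vCPU) in host 7; 1 vCPU remain.
Put vm11 (1 vCPU) in host 7; 0 vCPU remain.
Put vm12 (1 vCPU) in host 8; 15 vCPU remain.
Put vm13 (10 vCPU) in host 8; 5 vCPU remain.
Put vm14 (12 vCPU) in host 9; 4 vCPU remain.
Put vm15 (1 vCPU) in host 9; 3 vCPU remain.
Final hosts: [4,11] [12] [10] [12,3] [9] [9] [12,3,1] [1,10] [12,1].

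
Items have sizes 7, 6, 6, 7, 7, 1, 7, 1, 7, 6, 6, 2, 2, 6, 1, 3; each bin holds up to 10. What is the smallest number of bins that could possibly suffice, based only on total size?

Total size = 7 + 6 + 6 + 7 + 7 + 1 + 7 + 1 + 7 + 6 + 6 + 2 + 2 + 6 + 1 + 3 = 75.
⌈75 / 10⌉ = 8.

8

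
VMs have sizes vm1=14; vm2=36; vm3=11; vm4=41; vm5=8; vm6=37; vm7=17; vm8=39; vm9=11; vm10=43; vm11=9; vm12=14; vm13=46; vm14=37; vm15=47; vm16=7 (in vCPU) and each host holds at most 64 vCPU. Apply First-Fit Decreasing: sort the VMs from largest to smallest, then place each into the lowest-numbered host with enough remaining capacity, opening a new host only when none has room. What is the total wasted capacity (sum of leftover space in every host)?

95

Sorted descending: 47, 46, 43, 41, 39, 37, 37, 36, 17, 14, 14, 11, 11, 9, 8, 7.
Put 47 vCPU in host 1; 17 vCPU remain.
Put 46 vCPU in host 2; 18 vCPU remain.
Put 43 vCPU in host 3; 21 vCPU remain.
Put 41 vCPU in host 4; 23 vCPU remain.
Put 39 vCPU in host 5; 25 vCPU remain.
Put 37 vCPU in host 6; 27 vCPU remain.
Put 37 vCPU in host 7; 27 vCPU remain.
Put 36 vCPU in host 8; 28 vCPU remain.
Put 17 vCPU in host 1; 0 vCPU remain.
Put 14 vCPU in host 2; 4 vCPU remain.
Put 14 vCPU in host 3; 7 vCPU remain.
Put 11 vCPU in host 4; 12 vCPU remain.
Put 11 vCPU in host 4; 1 vCPU remain.
Put 9 vCPU in host 5; 16 vCPU remain.
Put 8 vCPU in host 5; 8 vCPU remain.
Put 7 vCPU in host 3; 0 vCPU remain.
8 hosts × 64 vCPU = 512 vCPU; used 417 vCPU; unused 95 vCPU.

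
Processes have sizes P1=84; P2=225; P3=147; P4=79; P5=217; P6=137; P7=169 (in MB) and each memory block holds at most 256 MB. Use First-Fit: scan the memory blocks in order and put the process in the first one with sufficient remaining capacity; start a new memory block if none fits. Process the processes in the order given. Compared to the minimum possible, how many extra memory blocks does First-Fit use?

First-Fit: [84,147] [225] [79,137] [217] [169] → 5 memory blocks.
Total size 1058 MB; any packing needs at least ⌈1058/256⌉ = 5 memory blocks.
So 5 is already optimal.

0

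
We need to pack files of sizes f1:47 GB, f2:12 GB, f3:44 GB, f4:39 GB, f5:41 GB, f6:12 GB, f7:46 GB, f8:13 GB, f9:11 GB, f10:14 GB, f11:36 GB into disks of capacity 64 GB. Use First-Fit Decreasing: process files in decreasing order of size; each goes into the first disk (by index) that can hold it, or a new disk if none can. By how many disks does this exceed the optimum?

0

First-Fit Decreasing: [47,14] [46,13] [44,12] [41,12,11] [39] [36] → 6 disks.
6 files exceed 32 GB (half the capacity), and no two of those can share a disk, so at least 6 disks are needed.
So 6 is already optimal.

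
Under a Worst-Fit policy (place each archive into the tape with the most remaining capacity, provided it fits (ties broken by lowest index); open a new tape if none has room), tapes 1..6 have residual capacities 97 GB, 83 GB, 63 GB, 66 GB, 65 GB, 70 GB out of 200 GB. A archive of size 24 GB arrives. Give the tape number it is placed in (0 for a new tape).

Tapes with room: tape 1 (97 GB), tape 2 (83 GB), tape 3 (63 GB), tape 4 (66 GB), tape 5 (65 GB), tape 6 (70 GB).
Most room is tape 1 with 97 GB free.

1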